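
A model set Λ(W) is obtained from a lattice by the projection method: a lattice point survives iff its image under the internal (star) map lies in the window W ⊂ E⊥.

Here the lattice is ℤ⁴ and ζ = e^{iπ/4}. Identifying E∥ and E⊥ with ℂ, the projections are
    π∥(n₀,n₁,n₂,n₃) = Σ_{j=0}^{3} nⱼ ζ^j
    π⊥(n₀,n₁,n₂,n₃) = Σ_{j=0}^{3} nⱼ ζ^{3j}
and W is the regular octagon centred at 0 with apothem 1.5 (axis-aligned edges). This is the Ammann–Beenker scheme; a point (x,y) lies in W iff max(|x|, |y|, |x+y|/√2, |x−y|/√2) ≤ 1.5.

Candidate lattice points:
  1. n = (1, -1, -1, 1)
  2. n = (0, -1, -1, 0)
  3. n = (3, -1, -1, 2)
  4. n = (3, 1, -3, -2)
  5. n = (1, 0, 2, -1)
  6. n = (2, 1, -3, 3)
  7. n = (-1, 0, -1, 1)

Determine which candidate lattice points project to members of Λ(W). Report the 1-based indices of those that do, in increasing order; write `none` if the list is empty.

π⊥(n) = n₀ + n₁ζ³ + n₂ζ⁶ + n₃ζ⁹ where ζ = e^{iπ/4}.
candidate 1: n = (1, -1, -1, 1) → π⊥ ≈ (+2.414214, +1.000000); max(|x|,|y|,|x±y|/√2) = 2.414214 > 1.5 ⇒ ∉ W
candidate 2: n = (0, -1, -1, 0) → π⊥ ≈ (+0.707107, +0.292893); max(|x|,|y|,|x±y|/√2) = 0.707107 ≤ 1.5 ⇒ ∈ W
candidate 3: n = (3, -1, -1, 2) → π⊥ ≈ (+5.121320, +1.707107); max(|x|,|y|,|x±y|/√2) = 5.121320 > 1.5 ⇒ ∉ W
candidate 4: n = (3, 1, -3, -2) → π⊥ ≈ (+0.878680, +2.292893); max(|x|,|y|,|x±y|/√2) = 2.292893 > 1.5 ⇒ ∉ W
candidate 5: n = (1, 0, 2, -1) → π⊥ ≈ (+0.292893, -2.707107); max(|x|,|y|,|x±y|/√2) = 2.707107 > 1.5 ⇒ ∉ W
candidate 6: n = (2, 1, -3, 3) → π⊥ ≈ (+3.414214, +5.828427); max(|x|,|y|,|x±y|/√2) = 6.535534 > 1.5 ⇒ ∉ W
candidate 7: n = (-1, 0, -1, 1) → π⊥ ≈ (-0.292893, +1.707107); max(|x|,|y|,|x±y|/√2) = 1.707107 > 1.5 ⇒ ∉ W

2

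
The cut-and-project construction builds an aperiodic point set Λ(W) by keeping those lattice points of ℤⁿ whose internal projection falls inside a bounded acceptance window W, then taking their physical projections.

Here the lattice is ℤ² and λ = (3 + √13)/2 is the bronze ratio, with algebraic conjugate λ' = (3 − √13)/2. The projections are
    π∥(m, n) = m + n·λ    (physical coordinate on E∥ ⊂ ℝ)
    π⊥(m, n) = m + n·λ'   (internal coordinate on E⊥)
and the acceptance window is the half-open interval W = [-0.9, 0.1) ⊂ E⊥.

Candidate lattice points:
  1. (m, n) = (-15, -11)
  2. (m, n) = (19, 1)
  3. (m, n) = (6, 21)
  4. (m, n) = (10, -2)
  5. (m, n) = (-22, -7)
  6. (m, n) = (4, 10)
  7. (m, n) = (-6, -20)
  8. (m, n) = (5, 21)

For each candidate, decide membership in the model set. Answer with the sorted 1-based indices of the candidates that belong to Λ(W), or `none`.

3, 7

Compute λ' = (3−√13)/2 = -0.3028, so π⊥(m,n) = m -0.3028·n.
#1 (-15,-11): internal coord -15 + (-11)·λ' = -11.6695; -11.6695 ∉ [-0.9, 0.1) → out
#2 (19,1): internal coord 19 + (1)·λ' = +18.6972; +18.6972 ∉ [-0.9, 0.1) → out
#3 (6,21): internal coord 6 + (21)·λ' = -0.3583; -0.3583 ∈ [-0.9, 0.1) → IN Λ
#4 (10,-2): internal coord 10 + (-2)·λ' = +10.6056; +10.6056 ∉ [-0.9, 0.1) → out
#5 (-22,-7): internal coord -22 + (-7)·λ' = -19.8806; -19.8806 ∉ [-0.9, 0.1) → out
#6 (4,10): internal coord 4 + (10)·λ' = +0.9722; +0.9722 ∉ [-0.9, 0.1) → out
#7 (-6,-20): internal coord -6 + (-20)·λ' = +0.0555; +0.0555 ∈ [-0.9, 0.1) → IN Λ
#8 (5,21): internal coord 5 + (21)·λ' = -1.3583; -1.3583 ∉ [-0.9, 0.1) → out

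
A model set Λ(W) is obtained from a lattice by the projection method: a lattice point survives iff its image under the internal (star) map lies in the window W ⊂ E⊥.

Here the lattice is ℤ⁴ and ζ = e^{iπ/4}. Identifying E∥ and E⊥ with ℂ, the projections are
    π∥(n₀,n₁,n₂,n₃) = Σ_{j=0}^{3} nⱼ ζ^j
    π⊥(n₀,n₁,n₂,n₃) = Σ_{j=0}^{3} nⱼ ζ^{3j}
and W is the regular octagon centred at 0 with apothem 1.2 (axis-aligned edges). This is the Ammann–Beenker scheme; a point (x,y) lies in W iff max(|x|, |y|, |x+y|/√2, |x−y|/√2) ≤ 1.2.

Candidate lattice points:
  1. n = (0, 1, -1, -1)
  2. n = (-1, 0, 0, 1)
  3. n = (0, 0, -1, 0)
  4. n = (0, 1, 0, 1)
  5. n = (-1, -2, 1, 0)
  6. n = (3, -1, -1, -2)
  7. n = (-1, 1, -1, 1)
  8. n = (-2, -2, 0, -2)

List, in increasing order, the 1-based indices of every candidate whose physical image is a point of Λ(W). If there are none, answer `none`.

Internal map: ζ^{3j} for j=0..3 gives (1,0), (−√2/2,√2/2), (0,−1), (√2/2,√2/2).
candidate 1: n = (0, 1, -1, -1) → π⊥ ≈ (-1.4142, +1.0000); max(|x|,|y|,|x±y|/√2) = 1.7071 > 1.2 ⇒ ∉ W
candidate 2: n = (-1, 0, 0, 1) → π⊥ ≈ (-0.2929, +0.7071); max(|x|,|y|,|x±y|/√2) = 0.7071 ≤ 1.2 ⇒ ∈ W
candidate 3: n = (0, 0, -1, 0) → π⊥ ≈ (+0.0000, +1.0000); max(|x|,|y|,|x±y|/√2) = 1.0000 ≤ 1.2 ⇒ ∈ W
candidate 4: n = (0, 1, 0, 1) → π⊥ ≈ (+0.0000, +1.4142); max(|x|,|y|,|x±y|/√2) = 1.4142 > 1.2 ⇒ ∉ W
candidate 5: n = (-1, -2, 1, 0) → π⊥ ≈ (+0.4142, -2.4142); max(|x|,|y|,|x±y|/√2) = 2.4142 > 1.2 ⇒ ∉ W
candidate 6: n = (3, -1, -1, -2) → π⊥ ≈ (+2.2929, -1.1213); max(|x|,|y|,|x±y|/√2) = 2.4142 > 1.2 ⇒ ∉ W
candidate 7: n = (-1, 1, -1, 1) → π⊥ ≈ (-1.0000, +2.4142); max(|x|,|y|,|x±y|/√2) = 2.4142 > 1.2 ⇒ ∉ W
candidate 8: n = (-2, -2, 0, -2) → π⊥ ≈ (-2.0000, -2.8284); max(|x|,|y|,|x±y|/√2) = 3.4142 > 1.2 ⇒ ∉ W

2, 3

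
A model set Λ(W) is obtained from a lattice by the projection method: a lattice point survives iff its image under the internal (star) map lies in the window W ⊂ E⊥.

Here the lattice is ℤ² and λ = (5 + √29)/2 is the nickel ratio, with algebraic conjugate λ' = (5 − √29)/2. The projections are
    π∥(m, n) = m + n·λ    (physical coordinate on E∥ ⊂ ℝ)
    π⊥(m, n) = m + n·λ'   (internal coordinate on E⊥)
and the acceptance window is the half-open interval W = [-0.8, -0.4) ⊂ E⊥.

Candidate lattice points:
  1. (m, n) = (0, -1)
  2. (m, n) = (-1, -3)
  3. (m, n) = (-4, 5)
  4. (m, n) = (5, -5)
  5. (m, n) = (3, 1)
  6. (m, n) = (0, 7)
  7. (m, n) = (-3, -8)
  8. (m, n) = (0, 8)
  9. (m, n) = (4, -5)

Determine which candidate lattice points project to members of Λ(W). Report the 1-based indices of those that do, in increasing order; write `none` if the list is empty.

Numerically λ ≈ 5.192582 and λ' = −1/λ ≈ -0.192582.
[1] lift (0,-1): star map gives 0.192582; window check -0.8 ≤ 0.192582 < -0.4 is false → out
[2] lift (-1,-3): star map gives -0.422253; window check -0.8 ≤ -0.422253 < -0.4 is true → IN Λ
[3] lift (-4,5): star map gives -4.962912; window check -0.8 ≤ -4.962912 < -0.4 is false → out
[4] lift (5,-5): star map gives 5.962912; window check -0.8 ≤ 5.962912 < -0.4 is false → out
[5] lift (3,1): star map gives 2.807418; window check -0.8 ≤ 2.807418 < -0.4 is false → out
[6] lift (0,7): star map gives -1.348077; window check -0.8 ≤ -1.348077 < -0.4 is false → out
[7] lift (-3,-8): star map gives -1.459341; window check -0.8 ≤ -1.459341 < -0.4 is false → out
[8] lift (0,8): star map gives -1.540659; window check -0.8 ≤ -1.540659 < -0.4 is false → out
[9] lift (4,-5): star map gives 4.962912; window check -0.8 ≤ 4.962912 < -0.4 is false → out

2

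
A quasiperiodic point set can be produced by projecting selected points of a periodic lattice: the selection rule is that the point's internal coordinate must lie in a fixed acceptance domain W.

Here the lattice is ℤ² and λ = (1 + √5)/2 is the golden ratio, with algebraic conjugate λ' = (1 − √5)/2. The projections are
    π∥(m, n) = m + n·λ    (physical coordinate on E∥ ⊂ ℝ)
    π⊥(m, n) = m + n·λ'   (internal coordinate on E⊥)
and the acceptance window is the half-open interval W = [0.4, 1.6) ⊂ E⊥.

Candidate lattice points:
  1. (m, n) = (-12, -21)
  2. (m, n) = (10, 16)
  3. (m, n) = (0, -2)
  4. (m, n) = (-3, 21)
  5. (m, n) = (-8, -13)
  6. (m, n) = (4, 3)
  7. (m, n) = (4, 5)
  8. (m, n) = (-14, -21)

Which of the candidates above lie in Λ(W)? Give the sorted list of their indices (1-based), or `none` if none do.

Compute λ' = (1−√5)/2 = -0.61803, so π⊥(m,n) = m -0.61803·n.
[1] lift (-12,-21): star map gives 0.97871; window check 0.4 ≤ 0.97871 < 1.6 is true → IN Λ
[2] lift (10,16): star map gives 0.11146; window check 0.4 ≤ 0.11146 < 1.6 is false → out
[3] lift (0,-2): star map gives 1.23607; window check 0.4 ≤ 1.23607 < 1.6 is true → IN Λ
[4] lift (-3,21): star map gives -15.97871; window check 0.4 ≤ -15.97871 < 1.6 is false → out
[5] lift (-8,-13): star map gives 0.03444; window check 0.4 ≤ 0.03444 < 1.6 is false → out
[6] lift (4,3): star map gives 2.14590; window check 0.4 ≤ 2.14590 < 1.6 is false → out
[7] lift (4,5): star map gives 0.90983; window check 0.4 ≤ 0.90983 < 1.6 is true → IN Λ
[8] lift (-14,-21): star map gives -1.02129; window check 0.4 ≤ -1.02129 < 1.6 is false → out

1, 3, 7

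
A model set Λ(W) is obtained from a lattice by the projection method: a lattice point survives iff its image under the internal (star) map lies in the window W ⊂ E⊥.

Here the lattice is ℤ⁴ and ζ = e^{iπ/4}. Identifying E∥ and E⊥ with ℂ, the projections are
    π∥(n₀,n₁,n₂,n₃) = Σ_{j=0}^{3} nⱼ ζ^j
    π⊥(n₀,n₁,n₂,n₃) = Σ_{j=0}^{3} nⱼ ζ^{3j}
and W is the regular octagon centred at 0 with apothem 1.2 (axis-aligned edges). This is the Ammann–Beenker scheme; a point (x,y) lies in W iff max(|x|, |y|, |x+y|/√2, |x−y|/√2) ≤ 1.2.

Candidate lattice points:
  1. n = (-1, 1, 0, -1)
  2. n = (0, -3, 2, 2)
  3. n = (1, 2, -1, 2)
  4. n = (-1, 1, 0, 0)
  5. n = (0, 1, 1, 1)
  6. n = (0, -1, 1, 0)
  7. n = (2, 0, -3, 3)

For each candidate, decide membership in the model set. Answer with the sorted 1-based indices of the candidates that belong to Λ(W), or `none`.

5

Internal map: ζ^{3j} for j=0..3 gives (1,0), (−√2/2,√2/2), (0,−1), (√2/2,√2/2).
candidate 1: n = (-1, 1, 0, -1) → π⊥ ≈ (-2.4142, +0.0000); max(|x|,|y|,|x±y|/√2) = 2.4142 > 1.2 ⇒ ∉ W
candidate 2: n = (0, -3, 2, 2) → π⊥ ≈ (+3.5355, -2.7071); max(|x|,|y|,|x±y|/√2) = 4.4142 > 1.2 ⇒ ∉ W
candidate 3: n = (1, 2, -1, 2) → π⊥ ≈ (+1.0000, +3.8284); max(|x|,|y|,|x±y|/√2) = 3.8284 > 1.2 ⇒ ∉ W
candidate 4: n = (-1, 1, 0, 0) → π⊥ ≈ (-1.7071, +0.7071); max(|x|,|y|,|x±y|/√2) = 1.7071 > 1.2 ⇒ ∉ W
candidate 5: n = (0, 1, 1, 1) → π⊥ ≈ (+0.0000, +0.4142); max(|x|,|y|,|x±y|/√2) = 0.4142 ≤ 1.2 ⇒ ∈ W
candidate 6: n = (0, -1, 1, 0) → π⊥ ≈ (+0.7071, -1.7071); max(|x|,|y|,|x±y|/√2) = 1.7071 > 1.2 ⇒ ∉ W
candidate 7: n = (2, 0, -3, 3) → π⊥ ≈ (+4.1213, +5.1213); max(|x|,|y|,|x±y|/√2) = 6.5355 > 1.2 ⇒ ∉ W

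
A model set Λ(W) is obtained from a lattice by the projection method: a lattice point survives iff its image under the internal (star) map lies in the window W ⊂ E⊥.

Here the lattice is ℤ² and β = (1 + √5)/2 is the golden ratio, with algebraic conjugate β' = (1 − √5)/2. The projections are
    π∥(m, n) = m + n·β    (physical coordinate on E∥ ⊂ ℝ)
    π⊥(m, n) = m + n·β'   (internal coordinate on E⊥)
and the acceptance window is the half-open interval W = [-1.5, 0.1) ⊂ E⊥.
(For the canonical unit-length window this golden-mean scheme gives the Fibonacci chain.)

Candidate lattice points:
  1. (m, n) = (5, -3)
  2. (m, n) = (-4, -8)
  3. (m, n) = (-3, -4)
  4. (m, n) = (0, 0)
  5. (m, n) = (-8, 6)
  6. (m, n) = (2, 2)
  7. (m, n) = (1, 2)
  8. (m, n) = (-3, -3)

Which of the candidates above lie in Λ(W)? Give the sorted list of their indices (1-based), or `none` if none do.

Compute β' = (1−√5)/2 = -0.618034, so π⊥(m,n) = m -0.618034·n.
[1] lift (5,-3): star map gives 6.854102; window check -1.5 ≤ 6.854102 < 0.1 is false → out
[2] lift (-4,-8): star map gives 0.944272; window check -1.5 ≤ 0.944272 < 0.1 is false → out
[3] lift (-3,-4): star map gives -0.527864; window check -1.5 ≤ -0.527864 < 0.1 is true → IN Λ
[4] lift (0,0): star map gives 0.000000; window check -1.5 ≤ 0.000000 < 0.1 is true → IN Λ
[5] lift (-8,6): star map gives -11.708204; window check -1.5 ≤ -11.708204 < 0.1 is false → out
[6] lift (2,2): star map gives 0.763932; window check -1.5 ≤ 0.763932 < 0.1 is false → out
[7] lift (1,2): star map gives -0.236068; window check -1.5 ≤ -0.236068 < 0.1 is true → IN Λ
[8] lift (-3,-3): star map gives -1.145898; window check -1.5 ≤ -1.145898 < 0.1 is true → IN Λ

3, 4, 7, 8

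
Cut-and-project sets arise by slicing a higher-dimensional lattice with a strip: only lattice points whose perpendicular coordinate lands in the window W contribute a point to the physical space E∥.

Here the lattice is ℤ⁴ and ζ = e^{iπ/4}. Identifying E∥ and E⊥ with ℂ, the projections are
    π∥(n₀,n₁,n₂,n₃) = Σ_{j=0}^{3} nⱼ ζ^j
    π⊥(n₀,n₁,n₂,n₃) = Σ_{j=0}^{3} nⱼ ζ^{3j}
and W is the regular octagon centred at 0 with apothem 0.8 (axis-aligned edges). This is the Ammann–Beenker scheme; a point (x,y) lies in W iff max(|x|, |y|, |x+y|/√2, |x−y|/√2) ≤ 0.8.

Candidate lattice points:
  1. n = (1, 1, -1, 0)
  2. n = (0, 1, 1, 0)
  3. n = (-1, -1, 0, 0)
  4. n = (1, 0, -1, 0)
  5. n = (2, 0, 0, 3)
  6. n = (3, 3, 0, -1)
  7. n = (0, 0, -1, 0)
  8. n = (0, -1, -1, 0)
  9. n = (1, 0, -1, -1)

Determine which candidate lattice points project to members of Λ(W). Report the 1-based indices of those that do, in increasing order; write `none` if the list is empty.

2, 3, 8, 9

With ζ = e^{iπ/4} the internal vectors are ζ^0,ζ^3,ζ^6,ζ^9.
#1 (1, 1, -1, 0): internal (0.2929, 1.7071); octagon support 1.7071 vs apothem 0.8 → ∉ W
#2 (0, 1, 1, 0): internal (-0.7071, -0.2929); octagon support 0.7071 vs apothem 0.8 → ∈ W
#3 (-1, -1, 0, 0): internal (-0.2929, -0.7071); octagon support 0.7071 vs apothem 0.8 → ∈ W
#4 (1, 0, -1, 0): internal (1.0000, 1.0000); octagon support 1.4142 vs apothem 0.8 → ∉ W
#5 (2, 0, 0, 3): internal (4.1213, 2.1213); octagon support 4.4142 vs apothem 0.8 → ∉ W
#6 (3, 3, 0, -1): internal (0.1716, 1.4142); octagon support 1.4142 vs apothem 0.8 → ∉ W
#7 (0, 0, -1, 0): internal (0.0000, 1.0000); octagon support 1.0000 vs apothem 0.8 → ∉ W
#8 (0, -1, -1, 0): internal (0.7071, 0.2929); octagon support 0.7071 vs apothem 0.8 → ∈ W
#9 (1, 0, -1, -1): internal (0.2929, 0.2929); octagon support 0.4142 vs apothem 0.8 → ∈ W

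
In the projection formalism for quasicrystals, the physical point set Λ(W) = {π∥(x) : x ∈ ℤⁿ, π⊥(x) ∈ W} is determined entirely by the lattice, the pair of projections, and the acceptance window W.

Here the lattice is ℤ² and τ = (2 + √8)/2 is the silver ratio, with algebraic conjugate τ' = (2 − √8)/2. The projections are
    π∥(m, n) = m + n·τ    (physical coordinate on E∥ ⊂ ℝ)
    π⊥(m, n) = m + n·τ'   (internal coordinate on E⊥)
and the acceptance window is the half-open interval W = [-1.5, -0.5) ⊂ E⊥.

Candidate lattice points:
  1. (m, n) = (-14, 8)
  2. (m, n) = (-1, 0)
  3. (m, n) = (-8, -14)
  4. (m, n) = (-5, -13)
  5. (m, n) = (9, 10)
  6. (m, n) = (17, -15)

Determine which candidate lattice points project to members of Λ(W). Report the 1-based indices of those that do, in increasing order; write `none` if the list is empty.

2

Compute τ' = (2−√8)/2 = -0.41421, so π⊥(m,n) = m -0.41421·n.
#1 (-14,8): internal coord -14 + (8)·τ' = -17.31371; -17.31371 ∉ [-1.5, -0.5) → out
#2 (-1,0): internal coord -1 + (0)·τ' = -1.00000; -1.00000 ∈ [-1.5, -0.5) → IN Λ
#3 (-8,-14): internal coord -8 + (-14)·τ' = -2.20101; -2.20101 ∉ [-1.5, -0.5) → out
#4 (-5,-13): internal coord -5 + (-13)·τ' = +0.38478; +0.38478 ∉ [-1.5, -0.5) → out
#5 (9,10): internal coord 9 + (10)·τ' = +4.85786; +4.85786 ∉ [-1.5, -0.5) → out
#6 (17,-15): internal coord 17 + (-15)·τ' = +23.21320; +23.21320 ∉ [-1.5, -0.5) → out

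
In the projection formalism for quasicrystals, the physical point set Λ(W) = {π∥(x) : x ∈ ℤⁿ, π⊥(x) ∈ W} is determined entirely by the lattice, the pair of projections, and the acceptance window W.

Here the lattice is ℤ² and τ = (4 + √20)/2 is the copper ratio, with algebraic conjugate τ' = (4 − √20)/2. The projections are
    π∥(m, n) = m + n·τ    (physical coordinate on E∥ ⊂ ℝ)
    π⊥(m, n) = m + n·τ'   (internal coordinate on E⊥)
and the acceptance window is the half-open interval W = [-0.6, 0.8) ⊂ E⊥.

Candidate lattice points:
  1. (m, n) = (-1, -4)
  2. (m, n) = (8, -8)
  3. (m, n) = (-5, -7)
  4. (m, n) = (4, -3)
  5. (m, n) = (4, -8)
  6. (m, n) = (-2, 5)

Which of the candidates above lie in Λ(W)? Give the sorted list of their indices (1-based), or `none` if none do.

1

Numerically τ ≈ 4.2361 and τ' = −1/τ ≈ -0.2361.
candidate 1: (m,n)=(-1,-4) → π∥ = -1-4·τ ≈ -17.9443, π⊥ = -1-4·τ' ≈ -0.0557 ∈ [-0.6, 0.8) ⇒ IN Λ
candidate 2: (m,n)=(8,-8) → π∥ = 8-8·τ ≈ -25.8885, π⊥ = 8-8·τ' ≈ 9.8885 ∉ [-0.6, 0.8) ⇒ out
candidate 3: (m,n)=(-5,-7) → π∥ = -5-7·τ ≈ -34.6525, π⊥ = -5-7·τ' ≈ -3.3475 ∉ [-0.6, 0.8) ⇒ out
candidate 4: (m,n)=(4,-3) → π∥ = 4-3·τ ≈ -8.7082, π⊥ = 4-3·τ' ≈ 4.7082 ∉ [-0.6, 0.8) ⇒ out
candidate 5: (m,n)=(4,-8) → π∥ = 4-8·τ ≈ -29.8885, π⊥ = 4-8·τ' ≈ 5.8885 ∉ [-0.6, 0.8) ⇒ out
candidate 6: (m,n)=(-2,5) → π∥ = -2+5·τ ≈ 19.1803, π⊥ = -2+5·τ' ≈ -3.1803 ∉ [-0.6, 0.8) ⇒ out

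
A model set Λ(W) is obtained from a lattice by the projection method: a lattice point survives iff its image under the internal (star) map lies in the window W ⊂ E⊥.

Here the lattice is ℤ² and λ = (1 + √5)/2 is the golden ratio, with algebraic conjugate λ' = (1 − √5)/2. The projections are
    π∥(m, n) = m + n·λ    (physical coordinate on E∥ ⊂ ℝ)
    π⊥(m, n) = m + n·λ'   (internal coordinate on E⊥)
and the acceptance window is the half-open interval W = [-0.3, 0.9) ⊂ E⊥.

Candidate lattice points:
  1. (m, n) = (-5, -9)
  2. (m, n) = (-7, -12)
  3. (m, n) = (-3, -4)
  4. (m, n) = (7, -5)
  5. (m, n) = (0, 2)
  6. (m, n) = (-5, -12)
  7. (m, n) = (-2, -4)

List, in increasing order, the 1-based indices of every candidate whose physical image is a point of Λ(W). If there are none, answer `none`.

1, 2, 7

λ' = (1−√5)/2 ≈ -0.6180.
[1] lift (-5,-9): star map gives 0.5623; window check -0.3 ≤ 0.5623 < 0.9 is true → IN Λ
[2] lift (-7,-12): star map gives 0.4164; window check -0.3 ≤ 0.4164 < 0.9 is true → IN Λ
[3] lift (-3,-4): star map gives -0.5279; window check -0.3 ≤ -0.5279 < 0.9 is false → out
[4] lift (7,-5): star map gives 10.0902; window check -0.3 ≤ 10.0902 < 0.9 is false → out
[5] lift (0,2): star map gives -1.2361; window check -0.3 ≤ -1.2361 < 0.9 is false → out
[6] lift (-5,-12): star map gives 2.4164; window check -0.3 ≤ 2.4164 < 0.9 is false → out
[7] lift (-2,-4): star map gives 0.4721; window check -0.3 ≤ 0.4721 < 0.9 is true → IN Λ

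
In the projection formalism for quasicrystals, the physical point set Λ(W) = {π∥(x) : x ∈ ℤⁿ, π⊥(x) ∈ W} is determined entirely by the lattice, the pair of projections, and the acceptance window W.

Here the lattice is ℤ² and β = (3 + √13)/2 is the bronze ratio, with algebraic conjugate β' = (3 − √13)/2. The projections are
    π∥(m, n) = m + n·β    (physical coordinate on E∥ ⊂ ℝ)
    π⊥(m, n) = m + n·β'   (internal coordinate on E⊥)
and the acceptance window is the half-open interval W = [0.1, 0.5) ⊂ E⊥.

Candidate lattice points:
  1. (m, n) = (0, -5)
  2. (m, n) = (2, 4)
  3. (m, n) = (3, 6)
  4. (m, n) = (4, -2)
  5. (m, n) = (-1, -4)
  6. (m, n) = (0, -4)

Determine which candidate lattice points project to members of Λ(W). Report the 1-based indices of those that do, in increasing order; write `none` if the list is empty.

5

Compute β' = (3−√13)/2 = -0.3028, so π⊥(m,n) = m -0.3028·n.
candidate 1: (m,n)=(0,-5) → π∥ = 0-5·β ≈ -16.5139, π⊥ = 0-5·β' ≈ 1.5139 ∉ [0.1, 0.5) ⇒ out
candidate 2: (m,n)=(2,4) → π∥ = 2+4·β ≈ 15.2111, π⊥ = 2+4·β' ≈ 0.7889 ∉ [0.1, 0.5) ⇒ out
candidate 3: (m,n)=(3,6) → π∥ = 3+6·β ≈ 22.8167, π⊥ = 3+6·β' ≈ 1.1833 ∉ [0.1, 0.5) ⇒ out
candidate 4: (m,n)=(4,-2) → π∥ = 4-2·β ≈ -2.6056, π⊥ = 4-2·β' ≈ 4.6056 ∉ [0.1, 0.5) ⇒ out
candidate 5: (m,n)=(-1,-4) → π∥ = -1-4·β ≈ -14.2111, π⊥ = -1-4·β' ≈ 0.2111 ∈ [0.1, 0.5) ⇒ IN Λ
candidate 6: (m,n)=(0,-4) → π∥ = 0-4·β ≈ -13.2111, π⊥ = 0-4·β' ≈ 1.2111 ∉ [0.1, 0.5) ⇒ out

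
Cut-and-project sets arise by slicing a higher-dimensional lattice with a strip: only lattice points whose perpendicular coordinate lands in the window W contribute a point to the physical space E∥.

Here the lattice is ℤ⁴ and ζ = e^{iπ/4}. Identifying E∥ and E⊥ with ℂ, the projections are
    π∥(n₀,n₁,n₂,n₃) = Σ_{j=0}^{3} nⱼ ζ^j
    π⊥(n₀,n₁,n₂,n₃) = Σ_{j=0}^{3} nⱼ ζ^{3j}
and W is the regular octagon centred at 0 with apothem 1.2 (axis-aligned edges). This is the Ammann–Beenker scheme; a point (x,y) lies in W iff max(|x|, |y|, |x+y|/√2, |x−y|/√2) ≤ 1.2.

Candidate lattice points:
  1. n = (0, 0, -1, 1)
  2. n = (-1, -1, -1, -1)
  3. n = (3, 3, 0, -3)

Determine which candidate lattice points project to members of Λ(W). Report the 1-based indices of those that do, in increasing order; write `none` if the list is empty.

2

π⊥(n) = n₀ + n₁ζ³ + n₂ζ⁶ + n₃ζ⁹ where ζ = e^{iπ/4}.
#1 (0, 0, -1, 1): internal (0.70711, 1.70711); octagon support 1.70711 vs apothem 1.2 → ∉ W
#2 (-1, -1, -1, -1): internal (-1.00000, -0.41421); octagon support 1.00000 vs apothem 1.2 → ∈ W
#3 (3, 3, 0, -3): internal (-1.24264, 0.00000); octagon support 1.24264 vs apothem 1.2 → ∉ W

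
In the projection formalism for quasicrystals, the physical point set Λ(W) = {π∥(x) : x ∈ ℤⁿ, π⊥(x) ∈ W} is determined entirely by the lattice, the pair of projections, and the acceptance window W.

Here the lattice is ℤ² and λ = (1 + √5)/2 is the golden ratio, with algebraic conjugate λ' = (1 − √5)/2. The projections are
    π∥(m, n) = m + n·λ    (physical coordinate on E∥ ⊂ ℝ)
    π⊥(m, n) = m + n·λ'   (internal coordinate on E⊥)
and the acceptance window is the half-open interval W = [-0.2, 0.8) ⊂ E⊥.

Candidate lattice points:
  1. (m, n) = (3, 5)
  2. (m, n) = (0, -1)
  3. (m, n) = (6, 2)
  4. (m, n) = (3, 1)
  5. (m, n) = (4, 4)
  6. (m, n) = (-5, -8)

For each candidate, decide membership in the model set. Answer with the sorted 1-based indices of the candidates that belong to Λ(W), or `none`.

Numerically λ ≈ 1.618034 and λ' = −1/λ ≈ -0.618034.
[1] lift (3,5): star map gives -0.090170; window check -0.2 ≤ -0.090170 < 0.8 is true → IN Λ
[2] lift (0,-1): star map gives 0.618034; window check -0.2 ≤ 0.618034 < 0.8 is true → IN Λ
[3] lift (6,2): star map gives 4.763932; window check -0.2 ≤ 4.763932 < 0.8 is false → out
[4] lift (3,1): star map gives 2.381966; window check -0.2 ≤ 2.381966 < 0.8 is false → out
[5] lift (4,4): star map gives 1.527864; window check -0.2 ≤ 1.527864 < 0.8 is false → out
[6] lift (-5,-8): star map gives -0.055728; window check -0.2 ≤ -0.055728 < 0.8 is true → IN Λ

1, 2, 6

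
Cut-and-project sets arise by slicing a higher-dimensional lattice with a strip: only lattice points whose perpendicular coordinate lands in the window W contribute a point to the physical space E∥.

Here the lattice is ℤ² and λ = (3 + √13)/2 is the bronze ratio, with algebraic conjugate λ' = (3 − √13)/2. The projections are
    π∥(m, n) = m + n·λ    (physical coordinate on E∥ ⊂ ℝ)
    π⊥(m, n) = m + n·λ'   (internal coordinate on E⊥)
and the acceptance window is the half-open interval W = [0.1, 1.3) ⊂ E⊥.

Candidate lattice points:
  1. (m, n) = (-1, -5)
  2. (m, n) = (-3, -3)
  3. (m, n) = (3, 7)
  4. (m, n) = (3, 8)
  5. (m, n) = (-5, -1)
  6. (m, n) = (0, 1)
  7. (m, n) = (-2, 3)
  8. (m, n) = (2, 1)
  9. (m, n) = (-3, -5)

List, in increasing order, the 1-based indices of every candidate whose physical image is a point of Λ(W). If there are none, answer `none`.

1, 3, 4

λ' = (3−√13)/2 ≈ -0.30278.
[1] lift (-1,-5): star map gives 0.51388; window check 0.1 ≤ 0.51388 < 1.3 is true → IN Λ
[2] lift (-3,-3): star map gives -2.09167; window check 0.1 ≤ -2.09167 < 1.3 is false → out
[3] lift (3,7): star map gives 0.88057; window check 0.1 ≤ 0.88057 < 1.3 is true → IN Λ
[4] lift (3,8): star map gives 0.57779; window check 0.1 ≤ 0.57779 < 1.3 is true → IN Λ
[5] lift (-5,-1): star map gives -4.69722; window check 0.1 ≤ -4.69722 < 1.3 is false → out
[6] lift (0,1): star map gives -0.30278; window check 0.1 ≤ -0.30278 < 1.3 is false → out
[7] lift (-2,3): star map gives -2.90833; window check 0.1 ≤ -2.90833 < 1.3 is false → out
[8] lift (2,1): star map gives 1.69722; window check 0.1 ≤ 1.69722 < 1.3 is false → out
[9] lift (-3,-5): star map gives -1.48612; window check 0.1 ≤ -1.48612 < 1.3 is false → out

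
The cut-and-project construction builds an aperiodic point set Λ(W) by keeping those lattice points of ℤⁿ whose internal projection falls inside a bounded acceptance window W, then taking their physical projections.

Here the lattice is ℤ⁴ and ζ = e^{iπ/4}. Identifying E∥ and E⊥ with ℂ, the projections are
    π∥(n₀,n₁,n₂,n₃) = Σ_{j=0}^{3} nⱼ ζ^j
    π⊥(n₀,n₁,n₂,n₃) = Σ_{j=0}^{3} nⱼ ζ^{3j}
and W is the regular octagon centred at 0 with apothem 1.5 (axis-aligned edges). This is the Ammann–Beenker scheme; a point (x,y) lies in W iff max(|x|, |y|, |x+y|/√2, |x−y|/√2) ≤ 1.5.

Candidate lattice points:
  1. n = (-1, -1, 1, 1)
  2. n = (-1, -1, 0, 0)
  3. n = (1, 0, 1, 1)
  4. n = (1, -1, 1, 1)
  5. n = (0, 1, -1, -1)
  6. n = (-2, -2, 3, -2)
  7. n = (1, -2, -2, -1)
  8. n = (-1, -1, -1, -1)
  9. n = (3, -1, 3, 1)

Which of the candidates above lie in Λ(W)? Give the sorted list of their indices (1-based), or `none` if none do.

π⊥(n) = n₀ + n₁ζ³ + n₂ζ⁶ + n₃ζ⁹ where ζ = e^{iπ/4}.
#1 (-1, -1, 1, 1): internal (0.4142, -1.0000); octagon support 1.0000 vs apothem 1.5 → ∈ W
#2 (-1, -1, 0, 0): internal (-0.2929, -0.7071); octagon support 0.7071 vs apothem 1.5 → ∈ W
#3 (1, 0, 1, 1): internal (1.7071, -0.2929); octagon support 1.7071 vs apothem 1.5 → ∉ W
#4 (1, -1, 1, 1): internal (2.4142, -1.0000); octagon support 2.4142 vs apothem 1.5 → ∉ W
#5 (0, 1, -1, -1): internal (-1.4142, 1.0000); octagon support 1.7071 vs apothem 1.5 → ∉ W
#6 (-2, -2, 3, -2): internal (-2.0000, -5.8284); octagon support 5.8284 vs apothem 1.5 → ∉ W
#7 (1, -2, -2, -1): internal (1.7071, -0.1213); octagon support 1.7071 vs apothem 1.5 → ∉ W
#8 (-1, -1, -1, -1): internal (-1.0000, -0.4142); octagon support 1.0000 vs apothem 1.5 → ∈ W
#9 (3, -1, 3, 1): internal (4.4142, -3.0000); octagon support 5.2426 vs apothem 1.5 → ∉ W

1, 2, 8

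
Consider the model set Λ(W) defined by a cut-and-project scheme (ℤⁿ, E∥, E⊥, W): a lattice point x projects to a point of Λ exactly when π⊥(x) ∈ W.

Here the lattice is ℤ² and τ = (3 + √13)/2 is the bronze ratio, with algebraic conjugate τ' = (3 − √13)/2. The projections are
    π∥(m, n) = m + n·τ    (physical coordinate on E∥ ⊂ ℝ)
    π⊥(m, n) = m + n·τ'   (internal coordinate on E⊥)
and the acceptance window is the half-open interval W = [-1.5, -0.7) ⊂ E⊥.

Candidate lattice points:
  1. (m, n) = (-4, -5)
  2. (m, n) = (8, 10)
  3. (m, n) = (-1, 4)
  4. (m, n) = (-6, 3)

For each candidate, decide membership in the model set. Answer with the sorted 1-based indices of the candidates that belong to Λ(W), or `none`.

none

Numerically τ ≈ 3.302776 and τ' = −1/τ ≈ -0.302776.
[1] lift (-4,-5): star map gives -2.486122; window check -1.5 ≤ -2.486122 < -0.7 is false → out
[2] lift (8,10): star map gives 4.972244; window check -1.5 ≤ 4.972244 < -0.7 is false → out
[3] lift (-1,4): star map gives -2.211103; window check -1.5 ≤ -2.211103 < -0.7 is false → out
[4] lift (-6,3): star map gives -6.908327; window check -1.5 ≤ -6.908327 < -0.7 is false → out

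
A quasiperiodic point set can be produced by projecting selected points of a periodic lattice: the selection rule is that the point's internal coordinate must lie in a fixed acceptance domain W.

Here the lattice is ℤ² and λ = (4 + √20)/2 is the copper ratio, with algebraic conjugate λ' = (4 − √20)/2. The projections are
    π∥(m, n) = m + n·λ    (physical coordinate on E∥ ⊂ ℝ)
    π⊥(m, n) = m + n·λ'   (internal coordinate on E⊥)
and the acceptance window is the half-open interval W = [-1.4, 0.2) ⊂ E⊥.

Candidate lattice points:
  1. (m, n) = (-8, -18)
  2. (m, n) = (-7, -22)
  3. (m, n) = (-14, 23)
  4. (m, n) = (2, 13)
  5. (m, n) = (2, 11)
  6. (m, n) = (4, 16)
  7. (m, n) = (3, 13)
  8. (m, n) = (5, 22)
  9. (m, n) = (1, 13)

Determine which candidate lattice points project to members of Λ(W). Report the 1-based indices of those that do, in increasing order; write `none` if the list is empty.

Compute λ' = (4−√20)/2 = -0.2361, so π⊥(m,n) = m -0.2361·n.
candidate 1: (m,n)=(-8,-18) → π∥ = -8-18·λ ≈ -84.2492, π⊥ = -8-18·λ' ≈ -3.7508 ∉ [-1.4, 0.2) ⇒ out
candidate 2: (m,n)=(-7,-22) → π∥ = -7-22·λ ≈ -100.1935, π⊥ = -7-22·λ' ≈ -1.8065 ∉ [-1.4, 0.2) ⇒ out
candidate 3: (m,n)=(-14,23) → π∥ = -14+23·λ ≈ 83.4296, π⊥ = -14+23·λ' ≈ -19.4296 ∉ [-1.4, 0.2) ⇒ out
candidate 4: (m,n)=(2,13) → π∥ = 2+13·λ ≈ 57.0689, π⊥ = 2+13·λ' ≈ -1.0689 ∈ [-1.4, 0.2) ⇒ IN Λ
candidate 5: (m,n)=(2,11) → π∥ = 2+11·λ ≈ 48.5967, π⊥ = 2+11·λ' ≈ -0.5967 ∈ [-1.4, 0.2) ⇒ IN Λ
candidate 6: (m,n)=(4,16) → π∥ = 4+16·λ ≈ 71.7771, π⊥ = 4+16·λ' ≈ 0.2229 ∉ [-1.4, 0.2) ⇒ out
candidate 7: (m,n)=(3,13) → π∥ = 3+13·λ ≈ 58.0689, π⊥ = 3+13·λ' ≈ -0.0689 ∈ [-1.4, 0.2) ⇒ IN Λ
candidate 8: (m,n)=(5,22) → π∥ = 5+22·λ ≈ 98.1935, π⊥ = 5+22·λ' ≈ -0.1935 ∈ [-1.4, 0.2) ⇒ IN Λ
candidate 9: (m,n)=(1,13) → π∥ = 1+13·λ ≈ 56.0689, π⊥ = 1+13·λ' ≈ -2.0689 ∉ [-1.4, 0.2) ⇒ out

4, 5, 7, 8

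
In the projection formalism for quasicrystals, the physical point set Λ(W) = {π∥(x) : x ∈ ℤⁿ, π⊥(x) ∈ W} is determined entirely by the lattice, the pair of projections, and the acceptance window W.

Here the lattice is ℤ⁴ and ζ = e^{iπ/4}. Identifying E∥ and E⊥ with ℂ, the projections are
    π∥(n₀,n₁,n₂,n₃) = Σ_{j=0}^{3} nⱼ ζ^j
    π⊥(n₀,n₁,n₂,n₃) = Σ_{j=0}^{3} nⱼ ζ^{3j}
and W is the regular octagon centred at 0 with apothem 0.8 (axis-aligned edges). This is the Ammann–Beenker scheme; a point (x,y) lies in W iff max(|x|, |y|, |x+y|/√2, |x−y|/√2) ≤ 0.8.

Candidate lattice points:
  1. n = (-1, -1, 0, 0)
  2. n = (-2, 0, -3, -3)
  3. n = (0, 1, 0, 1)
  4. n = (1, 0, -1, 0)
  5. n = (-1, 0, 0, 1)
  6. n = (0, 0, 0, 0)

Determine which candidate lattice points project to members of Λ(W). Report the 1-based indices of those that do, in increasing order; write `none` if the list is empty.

1, 5, 6

With ζ = e^{iπ/4} the internal vectors are ζ^0,ζ^3,ζ^6,ζ^9.
#1 (-1, -1, 0, 0): internal (-0.29289, -0.70711); octagon support 0.70711 vs apothem 0.8 → ∈ W
#2 (-2, 0, -3, -3): internal (-4.12132, 0.87868); octagon support 4.12132 vs apothem 0.8 → ∉ W
#3 (0, 1, 0, 1): internal (0.00000, 1.41421); octagon support 1.41421 vs apothem 0.8 → ∉ W
#4 (1, 0, -1, 0): internal (1.00000, 1.00000); octagon support 1.41421 vs apothem 0.8 → ∉ W
#5 (-1, 0, 0, 1): internal (-0.29289, 0.70711); octagon support 0.70711 vs apothem 0.8 → ∈ W
#6 (0, 0, 0, 0): internal (0.00000, 0.00000); octagon support 0.00000 vs apothem 0.8 → ∈ W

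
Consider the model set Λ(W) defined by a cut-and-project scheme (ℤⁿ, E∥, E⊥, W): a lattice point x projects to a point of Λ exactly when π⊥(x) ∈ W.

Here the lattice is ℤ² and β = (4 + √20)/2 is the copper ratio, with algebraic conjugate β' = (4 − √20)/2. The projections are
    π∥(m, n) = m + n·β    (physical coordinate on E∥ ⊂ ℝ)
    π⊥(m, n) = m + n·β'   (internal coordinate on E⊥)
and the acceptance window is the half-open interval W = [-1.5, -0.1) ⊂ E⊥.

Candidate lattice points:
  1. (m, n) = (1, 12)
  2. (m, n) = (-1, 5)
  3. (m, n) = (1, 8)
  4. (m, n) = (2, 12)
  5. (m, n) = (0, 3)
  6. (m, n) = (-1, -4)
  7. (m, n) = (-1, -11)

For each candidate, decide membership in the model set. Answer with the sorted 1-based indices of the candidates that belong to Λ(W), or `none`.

β' = (4−√20)/2 ≈ -0.236068.
[1] lift (1,12): star map gives -1.832816; window check -1.5 ≤ -1.832816 < -0.1 is false → out
[2] lift (-1,5): star map gives -2.180340; window check -1.5 ≤ -2.180340 < -0.1 is false → out
[3] lift (1,8): star map gives -0.888544; window check -1.5 ≤ -0.888544 < -0.1 is true → IN Λ
[4] lift (2,12): star map gives -0.832816; window check -1.5 ≤ -0.832816 < -0.1 is true → IN Λ
[5] lift (0,3): star map gives -0.708204; window check -1.5 ≤ -0.708204 < -0.1 is true → IN Λ
[6] lift (-1,-4): star map gives -0.055728; window check -1.5 ≤ -0.055728 < -0.1 is false → out
[7] lift (-1,-11): star map gives 1.596748; window check -1.5 ≤ 1.596748 < -0.1 is false → out

3, 4, 5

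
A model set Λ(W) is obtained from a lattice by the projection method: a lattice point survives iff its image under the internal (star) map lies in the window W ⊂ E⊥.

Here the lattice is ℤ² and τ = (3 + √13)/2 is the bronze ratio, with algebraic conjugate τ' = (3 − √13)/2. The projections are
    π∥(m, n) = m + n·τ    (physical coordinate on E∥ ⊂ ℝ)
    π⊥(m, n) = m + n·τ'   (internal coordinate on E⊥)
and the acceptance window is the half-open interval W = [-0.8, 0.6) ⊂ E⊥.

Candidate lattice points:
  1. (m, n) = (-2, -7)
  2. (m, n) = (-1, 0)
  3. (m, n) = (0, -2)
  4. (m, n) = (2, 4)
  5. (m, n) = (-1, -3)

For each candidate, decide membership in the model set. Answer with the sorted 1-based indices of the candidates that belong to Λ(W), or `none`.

1, 5

Numerically τ ≈ 3.3028 and τ' = −1/τ ≈ -0.3028.
[1] lift (-2,-7): star map gives 0.1194; window check -0.8 ≤ 0.1194 < 0.6 is true → IN Λ
[2] lift (-1,0): star map gives -1.0000; window check -0.8 ≤ -1.0000 < 0.6 is false → out
[3] lift (0,-2): star map gives 0.6056; window check -0.8 ≤ 0.6056 < 0.6 is false → out
[4] lift (2,4): star map gives 0.7889; window check -0.8 ≤ 0.7889 < 0.6 is false → out
[5] lift (-1,-3): star map gives -0.0917; window check -0.8 ≤ -0.0917 < 0.6 is true → IN Λ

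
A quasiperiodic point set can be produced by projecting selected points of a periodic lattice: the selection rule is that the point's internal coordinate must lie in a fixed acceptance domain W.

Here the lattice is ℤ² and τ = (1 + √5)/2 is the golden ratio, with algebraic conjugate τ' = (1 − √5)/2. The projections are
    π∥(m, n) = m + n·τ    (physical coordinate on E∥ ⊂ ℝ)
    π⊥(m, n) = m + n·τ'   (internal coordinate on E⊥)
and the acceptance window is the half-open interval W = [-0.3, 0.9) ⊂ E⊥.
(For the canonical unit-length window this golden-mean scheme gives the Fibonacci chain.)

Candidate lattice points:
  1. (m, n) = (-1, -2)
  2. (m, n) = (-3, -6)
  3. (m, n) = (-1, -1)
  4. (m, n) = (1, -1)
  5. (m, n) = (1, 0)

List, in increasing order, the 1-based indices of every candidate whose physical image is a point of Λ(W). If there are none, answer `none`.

τ' = (1−√5)/2 ≈ -0.6180.
candidate 1: (m,n)=(-1,-2) → π∥ = -1-2·τ ≈ -4.2361, π⊥ = -1-2·τ' ≈ 0.2361 ∈ [-0.3, 0.9) ⇒ IN Λ
candidate 2: (m,n)=(-3,-6) → π∥ = -3-6·τ ≈ -12.7082, π⊥ = -3-6·τ' ≈ 0.7082 ∈ [-0.3, 0.9) ⇒ IN Λ
candidate 3: (m,n)=(-1,-1) → π∥ = -1-1·τ ≈ -2.6180, π⊥ = -1-1·τ' ≈ -0.3820 ∉ [-0.3, 0.9) ⇒ out
candidate 4: (m,n)=(1,-1) → π∥ = 1-1·τ ≈ -0.6180, π⊥ = 1-1·τ' ≈ 1.6180 ∉ [-0.3, 0.9) ⇒ out
candidate 5: (m,n)=(1,0) → π∥ = 1+0·τ ≈ 1.0000, π⊥ = 1+0·τ' ≈ 1.0000 ∉ [-0.3, 0.9) ⇒ out

1, 2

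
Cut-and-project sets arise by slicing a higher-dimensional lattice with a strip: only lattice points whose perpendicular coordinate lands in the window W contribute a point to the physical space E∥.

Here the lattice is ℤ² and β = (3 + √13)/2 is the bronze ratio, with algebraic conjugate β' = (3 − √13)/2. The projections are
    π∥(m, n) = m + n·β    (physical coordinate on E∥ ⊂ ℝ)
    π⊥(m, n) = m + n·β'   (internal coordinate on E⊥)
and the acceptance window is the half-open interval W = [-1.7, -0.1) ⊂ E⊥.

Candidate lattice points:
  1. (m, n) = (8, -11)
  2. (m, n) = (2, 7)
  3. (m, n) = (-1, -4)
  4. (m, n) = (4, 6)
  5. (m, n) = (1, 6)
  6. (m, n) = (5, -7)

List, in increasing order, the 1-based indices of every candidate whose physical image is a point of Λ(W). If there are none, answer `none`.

β' = (3−√13)/2 ≈ -0.302776.
[1] lift (8,-11): star map gives 11.330532; window check -1.7 ≤ 11.330532 < -0.1 is false → out
[2] lift (2,7): star map gives -0.119429; window check -1.7 ≤ -0.119429 < -0.1 is true → IN Λ
[3] lift (-1,-4): star map gives 0.211103; window check -1.7 ≤ 0.211103 < -0.1 is false → out
[4] lift (4,6): star map gives 2.183346; window check -1.7 ≤ 2.183346 < -0.1 is false → out
[5] lift (1,6): star map gives -0.816654; window check -1.7 ≤ -0.816654 < -0.1 is true → IN Λ
[6] lift (5,-7): star map gives 7.119429; window check -1.7 ≤ 7.119429 < -0.1 is false → out

2, 5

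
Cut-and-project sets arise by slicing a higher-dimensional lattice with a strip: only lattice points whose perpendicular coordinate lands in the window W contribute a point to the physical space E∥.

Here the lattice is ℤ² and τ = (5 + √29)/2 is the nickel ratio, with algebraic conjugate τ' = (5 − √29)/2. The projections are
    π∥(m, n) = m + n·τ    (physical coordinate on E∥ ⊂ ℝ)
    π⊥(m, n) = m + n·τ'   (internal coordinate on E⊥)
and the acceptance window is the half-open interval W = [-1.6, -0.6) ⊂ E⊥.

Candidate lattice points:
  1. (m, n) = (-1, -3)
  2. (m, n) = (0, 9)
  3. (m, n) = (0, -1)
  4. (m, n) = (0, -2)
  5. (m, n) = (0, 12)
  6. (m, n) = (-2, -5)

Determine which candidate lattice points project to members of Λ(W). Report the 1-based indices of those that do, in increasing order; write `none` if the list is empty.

6

τ' = (5−√29)/2 ≈ -0.1926.
#1 (-1,-3): internal coord -1 + (-3)·τ' = -0.4223; -0.4223 ∉ [-1.6, -0.6) → out
#2 (0,9): internal coord 0 + (9)·τ' = -1.7332; -1.7332 ∉ [-1.6, -0.6) → out
#3 (0,-1): internal coord 0 + (-1)·τ' = +0.1926; +0.1926 ∉ [-1.6, -0.6) → out
#4 (0,-2): internal coord 0 + (-2)·τ' = +0.3852; +0.3852 ∉ [-1.6, -0.6) → out
#5 (0,12): internal coord 0 + (12)·τ' = -2.3110; -2.3110 ∉ [-1.6, -0.6) → out
#6 (-2,-5): internal coord -2 + (-5)·τ' = -1.0371; -1.0371 ∈ [-1.6, -0.6) → IN Λ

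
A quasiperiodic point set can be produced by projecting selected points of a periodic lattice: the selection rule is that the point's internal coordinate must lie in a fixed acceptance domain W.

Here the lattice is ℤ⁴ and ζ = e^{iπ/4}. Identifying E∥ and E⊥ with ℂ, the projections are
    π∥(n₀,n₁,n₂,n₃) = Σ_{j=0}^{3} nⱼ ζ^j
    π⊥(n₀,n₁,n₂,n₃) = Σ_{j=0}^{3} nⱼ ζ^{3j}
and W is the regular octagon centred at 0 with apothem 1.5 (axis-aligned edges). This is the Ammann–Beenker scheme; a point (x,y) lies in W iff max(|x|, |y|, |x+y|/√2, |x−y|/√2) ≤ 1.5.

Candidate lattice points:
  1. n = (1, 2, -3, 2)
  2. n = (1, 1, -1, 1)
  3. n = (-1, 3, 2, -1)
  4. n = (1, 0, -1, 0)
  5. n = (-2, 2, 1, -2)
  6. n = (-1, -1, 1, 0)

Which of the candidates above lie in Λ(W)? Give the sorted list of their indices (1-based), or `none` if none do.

π⊥(n) = n₀ + n₁ζ³ + n₂ζ⁶ + n₃ζ⁹ where ζ = e^{iπ/4}.
candidate 1: n = (1, 2, -3, 2) → π⊥ ≈ (+1.0000, +5.8284); max(|x|,|y|,|x±y|/√2) = 5.8284 > 1.5 ⇒ ∉ W
candidate 2: n = (1, 1, -1, 1) → π⊥ ≈ (+1.0000, +2.4142); max(|x|,|y|,|x±y|/√2) = 2.4142 > 1.5 ⇒ ∉ W
candidate 3: n = (-1, 3, 2, -1) → π⊥ ≈ (-3.8284, -0.5858); max(|x|,|y|,|x±y|/√2) = 3.8284 > 1.5 ⇒ ∉ W
candidate 4: n = (1, 0, -1, 0) → π⊥ ≈ (+1.0000, +1.0000); max(|x|,|y|,|x±y|/√2) = 1.4142 ≤ 1.5 ⇒ ∈ W
candidate 5: n = (-2, 2, 1, -2) → π⊥ ≈ (-4.8284, -1.0000); max(|x|,|y|,|x±y|/√2) = 4.8284 > 1.5 ⇒ ∉ W
candidate 6: n = (-1, -1, 1, 0) → π⊥ ≈ (-0.2929, -1.7071); max(|x|,|y|,|x±y|/√2) = 1.7071 > 1.5 ⇒ ∉ W

4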